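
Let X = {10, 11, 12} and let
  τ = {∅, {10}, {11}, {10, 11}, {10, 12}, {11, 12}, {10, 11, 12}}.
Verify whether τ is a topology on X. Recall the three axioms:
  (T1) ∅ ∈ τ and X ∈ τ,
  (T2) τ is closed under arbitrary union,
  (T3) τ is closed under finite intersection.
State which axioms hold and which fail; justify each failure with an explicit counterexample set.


τ is NOT a topology on X.

Axiom (T1): ∅ ∈ τ? Yes; X ∈ τ? Yes.
Axiom (T2/T3): check pairwise unions and intersections of members of τ.
Counterexample for (T3): {10, 12} ∩ {11, 12} = {12} ∉ τ. Therefore τ is NOT a topology.


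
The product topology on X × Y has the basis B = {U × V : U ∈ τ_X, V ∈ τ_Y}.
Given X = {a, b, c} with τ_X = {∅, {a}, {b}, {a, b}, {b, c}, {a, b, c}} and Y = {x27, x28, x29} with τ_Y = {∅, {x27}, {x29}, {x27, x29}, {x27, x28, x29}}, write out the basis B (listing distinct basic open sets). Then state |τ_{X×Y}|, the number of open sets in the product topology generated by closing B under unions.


Basis B = {∅ × ∅, {a} × {x27}, {a} × {x29}, {b} × {x27}, {b} × {x29}, {a} × {x27, x29}, {a, b} × {x27}, {a, b} × {x29}, {b} × {x27, x29}, {b, c} × {x27}, {b, c} × {x29}, {a} × {x27, x28, x29}, {a, b, c} × {x27}, {a, b, c} × {x29}, {b} × {x27, x28, x29}, {a, b} × {x27, x29}, {b, c} × {x27, x29}, {a, b} × {x27, x28, x29}, {a, b, c} × {x27, x29}, {b, c} × {x27, x28, x29}, {a, b, c} × {x27, x28, x29}}; |τ_{X×Y}| = 70.

Enumerate products U × V with U ∈ τ_X, V ∈ τ_Y (deduplicated):
  ∅ × ∅ = {} (∅)
  {a} × {x27} = {(a,x27)}
  {a} × {x29} = {(a,x29)}
  {b} × {x27} = {(b,x27)}
  {b} × {x29} = {(b,x29)}
  {a} × {x27, x29} = {(a,x27), (a,x29)}
  {a, b} × {x27} = {(a,x27), (b,x27)}
  {a, b} × {x29} = {(a,x29), (b,x29)}
  {b} × {x27, x29} = {(b,x27), (b,x29)}
  {b, c} × {x27} = {(b,x27), (c,x27)}
  {b, c} × {x29} = {(b,x29), (c,x29)}
  {a} × {x27, x28, x29} = {(a,x27), (a,x28), (a,x29)}
  {a, b, c} × {x27} = {(a,x27), (b,x27), (c,x27)}
  {a, b, c} × {x29} = {(a,x29), (b,x29), (c,x29)}
  {b} × {x27, x28, x29} = {(b,x27), (b,x28), (b,x29)}
  {a, b} × {x27, x29} = {(a,x27), (a,x29), (b,x27), (b,x29)}
  {b, c} × {x27, x29} = {(b,x27), (b,x29), (c,x27), (c,x29)}
  {a, b} × {x27, x28, x29} = {(a,x27), (a,x28), (a,x29), (b,x27), (b,x28), (b,x29)}
  {a, b, c} × {x27, x29} = {(a,x27), (a,x29), (b,x27), (b,x29), (c,x27), (c,x29)}
  {b, c} × {x27, x28, x29} = {(b,x27), (b,x28), (b,x29), (c,x27), (c,x28), (c,x29)}
  {a, b, c} × {x27, x28, x29} = {(a,x27), (a,x28), (a,x29), (b,x27), (b,x28), (b,x29), (c,x27), (c,x28), (c,x29)}
These 21 distinct sets form the basis B.
Close under arbitrary unions to get τ_{X×Y}; counting gives |τ_{X×Y}| = 70.


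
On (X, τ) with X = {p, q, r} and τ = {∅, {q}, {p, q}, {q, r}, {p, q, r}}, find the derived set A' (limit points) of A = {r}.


A' = ∅

For each x ∈ X, list the open sets U ∈ τ with x ∈ U, then check whether U ∩ (A ∖ {x}) ≠ ∅ for every such U.
  x = p: open {p, q} ∋ x has {p, q} ∩ (A ∖ {p}) = ∅, so x is NOT a limit point.
  x = q: open {q} ∋ x has {q} ∩ (A ∖ {q}) = ∅, so x is NOT a limit point.
  x = r: open {q, r} ∋ x has {q, r} ∩ (A ∖ {r}) = ∅, so x is NOT a limit point.
Collecting: A' = ∅.


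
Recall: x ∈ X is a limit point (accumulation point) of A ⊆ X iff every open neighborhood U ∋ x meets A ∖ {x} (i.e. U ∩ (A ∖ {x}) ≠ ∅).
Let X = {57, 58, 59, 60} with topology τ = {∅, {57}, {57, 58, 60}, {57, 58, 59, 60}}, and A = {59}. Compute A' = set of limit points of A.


A' = ∅

For each x ∈ X, list the open sets U ∈ τ with x ∈ U, then check whether U ∩ (A ∖ {x}) ≠ ∅ for every such U.
  x = 57: open {57} ∋ x has {57} ∩ (A ∖ {57}) = ∅, so x is NOT a limit point.
  x = 58: open {57, 58, 60} ∋ x has {57, 58, 60} ∩ (A ∖ {58}) = ∅, so x is NOT a limit point.
  x = 59: open {57, 58, 59, 60} ∋ x has {57, 58, 59, 60} ∩ (A ∖ {59}) = ∅, so x is NOT a limit point.
  x = 60: open {57, 58, 60} ∋ x has {57, 58, 60} ∩ (A ∖ {60}) = ∅, so x is NOT a limit point.
Collecting: A' = ∅.


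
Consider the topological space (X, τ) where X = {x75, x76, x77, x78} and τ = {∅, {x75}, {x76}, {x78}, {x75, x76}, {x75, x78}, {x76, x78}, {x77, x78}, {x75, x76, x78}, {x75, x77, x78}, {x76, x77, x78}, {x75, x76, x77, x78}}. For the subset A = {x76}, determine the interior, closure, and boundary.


int(A) = {x76}, cl(A) = {x76}, ∂A = ∅.

Closed sets in (X, τ) are complements of opens:
  closed(X, τ) = {∅, {x75}, {x76}, {x77}, {x75, x76}, {x75, x77}, {x76, x77}, {x77, x78}, {x75, x76, x77}, {x75, x77, x78}, {x76, x77, x78}, {x75, x76, x77, x78}}.
int(A) = ⋃ {U ∈ τ : U ⊆ A}. Opens contained in A: ∅, {x76}.
Taking the union of these: int(A) = {x76}.
cl(A) = ⋂ {C closed : A ⊆ C}. Closed sets containing A: {x76}, {x75, x76}, {x76, x77}, {x75, x76, x77}, {x76, x77, x78}, {x75, x76, x77, x78}.
Intersecting these: cl(A) = {x76}.
∂A = cl(A) ∖ int(A) = {x76} ∖ {x76} = ∅.


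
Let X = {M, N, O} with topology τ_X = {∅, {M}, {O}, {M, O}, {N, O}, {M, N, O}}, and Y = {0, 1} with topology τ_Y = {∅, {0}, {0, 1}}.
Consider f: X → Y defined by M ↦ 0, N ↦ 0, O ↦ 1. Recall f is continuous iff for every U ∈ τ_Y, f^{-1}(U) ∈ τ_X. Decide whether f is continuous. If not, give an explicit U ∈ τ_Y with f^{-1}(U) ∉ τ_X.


f is NOT continuous.

Compute f^{-1}(U) for each U ∈ τ_Y:
  U = ∅: f^{-1}(U) = ∅ ∈ τ_X ✓.
  U = {0}: f^{-1}(U) = {M, N} ∉ τ_X ✗.
  U = {0, 1}: f^{-1}(U) = {M, N, O} ∈ τ_X ✓.
Found U = {0} with f^{-1}(U) = {M, N} not in τ_X. Therefore f is NOT continuous.


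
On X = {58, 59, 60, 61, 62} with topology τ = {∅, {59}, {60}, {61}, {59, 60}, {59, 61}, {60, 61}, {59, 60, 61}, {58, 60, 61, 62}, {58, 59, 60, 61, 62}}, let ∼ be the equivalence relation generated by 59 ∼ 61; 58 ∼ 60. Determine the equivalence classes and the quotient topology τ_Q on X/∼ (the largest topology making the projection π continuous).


X/∼ = {[58=60], [59=61], [62]}; |τ_Q| = 3.

Equivalence classes: [58=60], [59=61], [62].
Quotient map π: X → X/∼ sends 58 ↦ [58=60], 59 ↦ [59=61], 60 ↦ [58=60], 61 ↦ [59=61], 62 ↦ [62].
For each subset V ⊆ X/∼, compute π^{-1}(V) ⊆ X and check whether π^{-1}(V) ∈ τ. V is open in τ_Q iff π^{-1}(V) ∈ τ.
  V = {}: π^{-1}(V) = ∅ ∈ τ ✓.
  V = {[58=60]}: π^{-1}(V) = {58, 60} ∉ τ ✗.
  V = {[59=61]}: π^{-1}(V) = {59, 61} ∈ τ ✓.
  V = {[58=60], [59=61]}: π^{-1}(V) = {58, 59, 60, 61} ∉ τ ✗.
  V = {[62]}: π^{-1}(V) = {62} ∉ τ ✗.
  V = {[58=60], [62]}: π^{-1}(V) = {58, 60, 62} ∉ τ ✗.
  V = {[59=61], [62]}: π^{-1}(V) = {59, 61, 62} ∉ τ ✗.
  V = {[58=60], [59=61], [62]}: π^{-1}(V) = {58, 59, 60, 61, 62} ∈ τ ✓.
Open sets in the quotient: τ_Q = {{}, {[59=61]}, {[58=60], [59=61], [62]}} (3 elements).


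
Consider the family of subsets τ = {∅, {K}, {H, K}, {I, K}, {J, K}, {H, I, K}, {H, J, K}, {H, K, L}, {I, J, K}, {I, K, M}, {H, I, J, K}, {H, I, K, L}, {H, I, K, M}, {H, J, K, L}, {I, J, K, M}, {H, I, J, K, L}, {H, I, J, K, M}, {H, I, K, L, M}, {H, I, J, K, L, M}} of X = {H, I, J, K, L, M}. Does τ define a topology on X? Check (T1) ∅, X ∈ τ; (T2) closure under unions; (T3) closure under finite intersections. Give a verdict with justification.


τ IS a topology on X.

Axiom (T1): ∅ ∈ τ? Yes; X ∈ τ? Yes.
Axiom (T2/T3): check pairwise unions and intersections of members of τ.
All pairwise intersections and unions checked — each lies in τ. Therefore τ satisfies (T1), (T2), (T3): it IS a topology on X.


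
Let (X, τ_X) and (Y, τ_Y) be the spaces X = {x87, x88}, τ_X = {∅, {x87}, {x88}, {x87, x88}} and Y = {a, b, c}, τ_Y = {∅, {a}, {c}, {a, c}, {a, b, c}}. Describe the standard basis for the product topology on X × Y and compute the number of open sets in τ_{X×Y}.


Basis B = {∅ × ∅, {x87} × {a}, {x87} × {c}, {x88} × {a}, {x88} × {c}, {x87} × {a, c}, {x87, x88} × {a}, {x87, x88} × {c}, {x88} × {a, c}, {x87} × {a, b, c}, {x88} × {a, b, c}, {x87, x88} × {a, c}, {x87, x88} × {a, b, c}}; |τ_{X×Y}| = 25.

Enumerate products U × V with U ∈ τ_X, V ∈ τ_Y (deduplicated):
  ∅ × ∅ = {} (∅)
  {x87} × {a} = {(x87,a)}
  {x87} × {c} = {(x87,c)}
  {x88} × {a} = {(x88,a)}
  {x88} × {c} = {(x88,c)}
  {x87} × {a, c} = {(x87,a), (x87,c)}
  {x87, x88} × {a} = {(x87,a), (x88,a)}
  {x87, x88} × {c} = {(x87,c), (x88,c)}
  {x88} × {a, c} = {(x88,a), (x88,c)}
  {x87} × {a, b, c} = {(x87,a), (x87,b), (x87,c)}
  {x88} × {a, b, c} = {(x88,a), (x88,b), (x88,c)}
  {x87, x88} × {a, c} = {(x87,a), (x87,c), (x88,a), (x88,c)}
  {x87, x88} × {a, b, c} = {(x87,a), (x87,b), (x87,c), (x88,a), (x88,b), (x88,c)}
These 13 distinct sets form the basis B.
Close under arbitrary unions to get τ_{X×Y}; counting gives |τ_{X×Y}| = 25.


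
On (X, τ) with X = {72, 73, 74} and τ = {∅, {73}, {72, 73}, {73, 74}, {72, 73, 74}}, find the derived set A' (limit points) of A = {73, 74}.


A' = {72, 74}

For each x ∈ X, list the open sets U ∈ τ with x ∈ U, then check whether U ∩ (A ∖ {x}) ≠ ∅ for every such U.
  x = 72: opens ∋ x are {72, 73}, {72, 73, 74}; each meets A ∖ {72}, so x IS a limit point.
  x = 73: open {73} ∋ x has {73} ∩ (A ∖ {73}) = ∅, so x is NOT a limit point.
  x = 74: opens ∋ x are {73, 74}, {72, 73, 74}; each meets A ∖ {74}, so x IS a limit point.
Collecting: A' = {72, 74}.


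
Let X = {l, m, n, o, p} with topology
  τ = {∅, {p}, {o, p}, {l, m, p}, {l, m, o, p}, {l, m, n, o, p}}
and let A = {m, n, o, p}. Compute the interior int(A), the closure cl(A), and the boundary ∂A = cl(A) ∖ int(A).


int(A) = {o, p}, cl(A) = {l, m, n, o, p}, ∂A = {l, m, n}.

Closed sets in (X, τ) are complements of opens:
  closed(X, τ) = {∅, {n}, {n, o}, {l, m, n}, {l, m, n, o}, {l, m, n, o, p}}.
int(A) = ⋃ {U ∈ τ : U ⊆ A}. Opens contained in A: ∅, {p}, {o, p}.
Taking the union of these: int(A) = {o, p}.
cl(A) = ⋂ {C closed : A ⊆ C}. Closed sets containing A: {l, m, n, o, p}.
Intersecting these: cl(A) = {l, m, n, o, p}.
∂A = cl(A) ∖ int(A) = {l, m, n, o, p} ∖ {o, p} = {l, m, n}.


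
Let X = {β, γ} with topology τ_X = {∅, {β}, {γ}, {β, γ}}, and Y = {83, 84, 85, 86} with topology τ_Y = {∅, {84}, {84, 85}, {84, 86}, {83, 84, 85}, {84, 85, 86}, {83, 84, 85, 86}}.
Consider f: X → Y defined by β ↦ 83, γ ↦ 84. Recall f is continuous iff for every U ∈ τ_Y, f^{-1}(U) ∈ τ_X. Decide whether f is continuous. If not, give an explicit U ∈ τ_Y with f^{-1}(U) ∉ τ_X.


f IS continuous.

Compute f^{-1}(U) for each U ∈ τ_Y:
  U = ∅: f^{-1}(U) = ∅ ∈ τ_X ✓.
  U = {84}: f^{-1}(U) = {γ} ∈ τ_X ✓.
  U = {84, 85}: f^{-1}(U) = {γ} ∈ τ_X ✓.
  U = {84, 86}: f^{-1}(U) = {γ} ∈ τ_X ✓.
  U = {83, 84, 85}: f^{-1}(U) = {β, γ} ∈ τ_X ✓.
  U = {84, 85, 86}: f^{-1}(U) = {γ} ∈ τ_X ✓.
  U = {83, 84, 85, 86}: f^{-1}(U) = {β, γ} ∈ τ_X ✓.
Every preimage lies in τ_X, so f IS continuous.


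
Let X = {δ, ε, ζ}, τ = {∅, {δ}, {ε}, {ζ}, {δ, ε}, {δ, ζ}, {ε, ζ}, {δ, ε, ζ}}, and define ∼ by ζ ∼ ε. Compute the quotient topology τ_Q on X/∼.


X/∼ = {[δ], [ε=ζ]}; |τ_Q| = 4.

Equivalence classes: [δ], [ε=ζ].
Quotient map π: X → X/∼ sends δ ↦ [δ], ε ↦ [ε=ζ], ζ ↦ [ε=ζ].
For each subset V ⊆ X/∼, compute π^{-1}(V) ⊆ X and check whether π^{-1}(V) ∈ τ. V is open in τ_Q iff π^{-1}(V) ∈ τ.
  V = {}: π^{-1}(V) = ∅ ∈ τ ✓.
  V = {[δ]}: π^{-1}(V) = {δ} ∈ τ ✓.
  V = {[ε=ζ]}: π^{-1}(V) = {ε, ζ} ∈ τ ✓.
  V = {[δ], [ε=ζ]}: π^{-1}(V) = {δ, ε, ζ} ∈ τ ✓.
Open sets in the quotient: τ_Q = {{}, {[δ]}, {[ε=ζ]}, {[δ], [ε=ζ]}} (4 elements).


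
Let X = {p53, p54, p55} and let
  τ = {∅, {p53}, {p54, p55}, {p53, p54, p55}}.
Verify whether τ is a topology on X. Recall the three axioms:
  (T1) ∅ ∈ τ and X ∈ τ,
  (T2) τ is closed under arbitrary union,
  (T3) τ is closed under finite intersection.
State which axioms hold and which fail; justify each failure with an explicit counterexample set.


τ IS a topology on X.

Axiom (T1): ∅ ∈ τ? Yes; X ∈ τ? Yes.
Axiom (T2/T3): check pairwise unions and intersections of members of τ.
All pairwise intersections and unions checked — each lies in τ. Therefore τ satisfies (T1), (T2), (T3): it IS a topology on X.


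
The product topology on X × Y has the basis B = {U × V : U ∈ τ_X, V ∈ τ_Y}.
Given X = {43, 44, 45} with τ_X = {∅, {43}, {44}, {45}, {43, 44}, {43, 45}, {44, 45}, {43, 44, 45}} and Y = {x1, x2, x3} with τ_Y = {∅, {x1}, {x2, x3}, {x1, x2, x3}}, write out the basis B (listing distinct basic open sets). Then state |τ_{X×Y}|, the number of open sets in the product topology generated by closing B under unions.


Basis B = {∅ × ∅, {43} × {x1}, {44} × {x1}, {45} × {x1}, {43, 44} × {x1}, {43, 45} × {x1}, {43} × {x2, x3}, {44, 45} × {x1}, {44} × {x2, x3}, {45} × {x2, x3}, {43} × {x1, x2, x3}, {43, 44, 45} × {x1}, {44} × {x1, x2, x3}, {45} × {x1, x2, x3}, {43, 44} × {x2, x3}, {43, 45} × {x2, x3}, {44, 45} × {x2, x3}, {43, 44} × {x1, x2, x3}, {43, 45} × {x1, x2, x3}, {43, 44, 45} × {x2, x3}, {44, 45} × {x1, x2, x3}, {43, 44, 45} × {x1, x2, x3}}; |τ_{X×Y}| = 64.

Enumerate products U × V with U ∈ τ_X, V ∈ τ_Y (deduplicated):
  ∅ × ∅ = {} (∅)
  {43} × {x1} = {(43,x1)}
  {44} × {x1} = {(44,x1)}
  {45} × {x1} = {(45,x1)}
  {43, 44} × {x1} = {(43,x1), (44,x1)}
  {43, 45} × {x1} = {(43,x1), (45,x1)}
  {43} × {x2, x3} = {(43,x2), (43,x3)}
  {44, 45} × {x1} = {(44,x1), (45,x1)}
  {44} × {x2, x3} = {(44,x2), (44,x3)}
  {45} × {x2, x3} = {(45,x2), (45,x3)}
  {43} × {x1, x2, x3} = {(43,x1), (43,x2), (43,x3)}
  {43, 44, 45} × {x1} = {(43,x1), (44,x1), (45,x1)}
  {44} × {x1, x2, x3} = {(44,x1), (44,x2), (44,x3)}
  {45} × {x1, x2, x3} = {(45,x1), (45,x2), (45,x3)}
  {43, 44} × {x2, x3} = {(43,x2), (43,x3), (44,x2), (44,x3)}
  {43, 45} × {x2, x3} = {(43,x2), (43,x3), (45,x2), (45,x3)}
  {44, 45} × {x2, x3} = {(44,x2), (44,x3), (45,x2), (45,x3)}
  {43, 44} × {x1, x2, x3} = {(43,x1), (43,x2), (43,x3), (44,x1), (44,x2), (44,x3)}
  {43, 45} × {x1, x2, x3} = {(43,x1), (43,x2), (43,x3), (45,x1), (45,x2), (45,x3)}
  {43, 44, 45} × {x2, x3} = {(43,x2), (43,x3), (44,x2), (44,x3), (45,x2), (45,x3)}
  {44, 45} × {x1, x2, x3} = {(44,x1), (44,x2), (44,x3), (45,x1), (45,x2), (45,x3)}
  {43, 44, 45} × {x1, x2, x3} = {(43,x1), (43,x2), (43,x3), (44,x1), (44,x2), (44,x3), (45,x1), (45,x2), (45,x3)}
These 22 distinct sets form the basis B.
Close under arbitrary unions to get τ_{X×Y}; counting gives |τ_{X×Y}| = 64.


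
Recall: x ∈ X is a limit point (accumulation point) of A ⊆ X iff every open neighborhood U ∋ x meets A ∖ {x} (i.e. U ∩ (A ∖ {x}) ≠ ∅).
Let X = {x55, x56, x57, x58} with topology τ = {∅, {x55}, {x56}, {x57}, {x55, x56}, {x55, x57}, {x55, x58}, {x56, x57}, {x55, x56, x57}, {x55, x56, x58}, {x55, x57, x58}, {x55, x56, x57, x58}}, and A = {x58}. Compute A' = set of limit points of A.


A' = ∅

For each x ∈ X, list the open sets U ∈ τ with x ∈ U, then check whether U ∩ (A ∖ {x}) ≠ ∅ for every such U.
  x = x55: open {x55} ∋ x has {x55} ∩ (A ∖ {x55}) = ∅, so x is NOT a limit point.
  x = x56: open {x56} ∋ x has {x56} ∩ (A ∖ {x56}) = ∅, so x is NOT a limit point.
  x = x57: open {x57} ∋ x has {x57} ∩ (A ∖ {x57}) = ∅, so x is NOT a limit point.
  x = x58: open {x55, x58} ∋ x has {x55, x58} ∩ (A ∖ {x58}) = ∅, so x is NOT a limit point.
Collecting: A' = ∅.


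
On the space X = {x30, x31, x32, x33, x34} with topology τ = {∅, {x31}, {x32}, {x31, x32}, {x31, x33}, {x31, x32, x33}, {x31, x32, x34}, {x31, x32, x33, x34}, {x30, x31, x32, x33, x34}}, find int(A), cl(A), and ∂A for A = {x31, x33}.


int(A) = {x31, x33}, cl(A) = {x30, x31, x33, x34}, ∂A = {x30, x34}.

Closed sets in (X, τ) are complements of opens:
  closed(X, τ) = {∅, {x30}, {x30, x33}, {x30, x34}, {x30, x32, x34}, {x30, x33, x34}, {x30, x31, x33, x34}, {x30, x32, x33, x34}, {x30, x31, x32, x33, x34}}.
int(A) = ⋃ {U ∈ τ : U ⊆ A}. Opens contained in A: ∅, {x31}, {x31, x33}.
Taking the union of these: int(A) = {x31, x33}.
cl(A) = ⋂ {C closed : A ⊆ C}. Closed sets containing A: {x30, x31, x33, x34}, {x30, x31, x32, x33, x34}.
Intersecting these: cl(A) = {x30, x31, x33, x34}.
∂A = cl(A) ∖ int(A) = {x30, x31, x33, x34} ∖ {x31, x33} = {x30, x34}.


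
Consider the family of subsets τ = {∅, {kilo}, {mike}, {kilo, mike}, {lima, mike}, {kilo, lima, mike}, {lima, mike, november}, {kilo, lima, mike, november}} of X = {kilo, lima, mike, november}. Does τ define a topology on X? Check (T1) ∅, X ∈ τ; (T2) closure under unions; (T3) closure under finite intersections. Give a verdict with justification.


τ IS a topology on X.

Axiom (T1): ∅ ∈ τ? Yes; X ∈ τ? Yes.
Axiom (T2/T3): check pairwise unions and intersections of members of τ.
All pairwise intersections and unions checked — each lies in τ. Therefore τ satisfies (T1), (T2), (T3): it IS a topology on X.


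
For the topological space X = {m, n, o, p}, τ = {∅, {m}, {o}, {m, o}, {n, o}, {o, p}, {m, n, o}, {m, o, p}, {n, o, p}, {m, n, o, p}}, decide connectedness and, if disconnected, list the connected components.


(X, τ) is disconnected; components = [{m}, {n, o, p}].

Find clopen sets (U ∈ τ with X ∖ U ∈ τ):
  U = ∅, X ∖ U = {m, n, o, p} — both open, so U is clopen.
  U = {m}, X ∖ U = {n, o, p} — both open, so U is clopen.
  U = {n, o, p}, X ∖ U = {m} — both open, so U is clopen.
  U = {m, n, o, p}, X ∖ U = ∅ — both open, so U is clopen.
Nontrivial clopen(s) exist: e.g. {n, o, p}. So (X, τ) is disconnected.
Compute connected components by grouping points that agree on all clopens:
  component: {m}
  component: {n, o, p}


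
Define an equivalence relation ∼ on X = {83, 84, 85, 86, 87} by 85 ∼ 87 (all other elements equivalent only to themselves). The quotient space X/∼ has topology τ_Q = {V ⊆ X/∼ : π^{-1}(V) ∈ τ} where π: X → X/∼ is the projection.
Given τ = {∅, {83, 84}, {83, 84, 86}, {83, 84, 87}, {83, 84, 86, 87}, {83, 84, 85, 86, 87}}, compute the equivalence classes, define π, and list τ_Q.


X/∼ = {[83], [84], [85=87], [86]}; |τ_Q| = 4.

Equivalence classes: [83], [84], [85=87], [86].
Quotient map π: X → X/∼ sends 83 ↦ [83], 84 ↦ [84], 85 ↦ [85=87], 86 ↦ [86], 87 ↦ [85=87].
For each subset V ⊆ X/∼, compute π^{-1}(V) ⊆ X and check whether π^{-1}(V) ∈ τ. V is open in τ_Q iff π^{-1}(V) ∈ τ.
  V = {}: π^{-1}(V) = ∅ ∈ τ ✓.
  V = {[83]}: π^{-1}(V) = {83} ∉ τ ✗.
  V = {[84]}: π^{-1}(V) = {84} ∉ τ ✗.
  V = {[83], [84]}: π^{-1}(V) = {83, 84} ∈ τ ✓.
  V = {[85=87]}: π^{-1}(V) = {85, 87} ∉ τ ✗.
  V = {[83], [85=87]}: π^{-1}(V) = {83, 85, 87} ∉ τ ✗.
  V = {[84], [85=87]}: π^{-1}(V) = {84, 85, 87} ∉ τ ✗.
  V = {[83], [84], [85=87]}: π^{-1}(V) = {83, 84, 85, 87} ∉ τ ✗.
  V = {[86]}: π^{-1}(V) = {86} ∉ τ ✗.
  V = {[83], [86]}: π^{-1}(V) = {83, 86} ∉ τ ✗.
  V = {[84], [86]}: π^{-1}(V) = {84, 86} ∉ τ ✗.
  V = {[83], [84], [86]}: π^{-1}(V) = {83, 84, 86} ∈ τ ✓.
  V = {[85=87], [86]}: π^{-1}(V) = {85, 86, 87} ∉ τ ✗.
  V = {[83], [85=87], [86]}: π^{-1}(V) = {83, 85, 86, 87} ∉ τ ✗.
  V = {[84], [85=87], [86]}: π^{-1}(V) = {84, 85, 86, 87} ∉ τ ✗.
  V = {[83], [84], [85=87], [86]}: π^{-1}(V) = {83, 84, 85, 86, 87} ∈ τ ✓.
Open sets in the quotient: τ_Q = {{}, {[83], [84]}, {[83], [84], [86]}, {[83], [84], [85=87], [86]}} (4 elements).


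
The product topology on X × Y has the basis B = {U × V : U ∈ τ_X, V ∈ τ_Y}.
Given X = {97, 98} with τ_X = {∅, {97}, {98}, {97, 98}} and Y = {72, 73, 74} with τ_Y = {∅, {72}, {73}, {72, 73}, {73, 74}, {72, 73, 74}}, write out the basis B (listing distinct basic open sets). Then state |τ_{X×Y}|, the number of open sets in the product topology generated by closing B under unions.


Basis B = {∅ × ∅, {97} × {72}, {97} × {73}, {98} × {72}, {98} × {73}, {97} × {72, 73}, {97, 98} × {72}, {97} × {73, 74}, {97, 98} × {73}, {98} × {72, 73}, {98} × {73, 74}, {97} × {72, 73, 74}, {98} × {72, 73, 74}, {97, 98} × {72, 73}, {97, 98} × {73, 74}, {97, 98} × {72, 73, 74}}; |τ_{X×Y}| = 36.

Enumerate products U × V with U ∈ τ_X, V ∈ τ_Y (deduplicated):
  ∅ × ∅ = {} (∅)
  {97} × {72} = {(97,72)}
  {97} × {73} = {(97,73)}
  {98} × {72} = {(98,72)}
  {98} × {73} = {(98,73)}
  {97} × {72, 73} = {(97,72), (97,73)}
  {97, 98} × {72} = {(97,72), (98,72)}
  {97} × {73, 74} = {(97,73), (97,74)}
  {97, 98} × {73} = {(97,73), (98,73)}
  {98} × {72, 73} = {(98,72), (98,73)}
  {98} × {73, 74} = {(98,73), (98,74)}
  {97} × {72, 73, 74} = {(97,72), (97,73), (97,74)}
  {98} × {72, 73, 74} = {(98,72), (98,73), (98,74)}
  {97, 98} × {72, 73} = {(97,72), (97,73), (98,72), (98,73)}
  {97, 98} × {73, 74} = {(97,73), (97,74), (98,73), (98,74)}
  {97, 98} × {72, 73, 74} = {(97,72), (97,73), (97,74), (98,72), (98,73), (98,74)}
These 16 distinct sets form the basis B.
Close under arbitrary unions to get τ_{X×Y}; counting gives |τ_{X×Y}| = 36.


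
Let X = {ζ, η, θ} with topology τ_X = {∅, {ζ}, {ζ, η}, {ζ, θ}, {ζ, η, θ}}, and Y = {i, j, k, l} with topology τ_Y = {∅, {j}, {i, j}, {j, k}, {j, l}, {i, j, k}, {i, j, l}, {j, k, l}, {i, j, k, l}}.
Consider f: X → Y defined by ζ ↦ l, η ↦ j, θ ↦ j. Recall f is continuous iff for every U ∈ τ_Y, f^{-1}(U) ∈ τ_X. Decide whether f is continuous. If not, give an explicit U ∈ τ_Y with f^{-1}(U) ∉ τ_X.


f is NOT continuous.

Compute f^{-1}(U) for each U ∈ τ_Y:
  U = ∅: f^{-1}(U) = ∅ ∈ τ_X ✓.
  U = {j}: f^{-1}(U) = {η, θ} ∉ τ_X ✗.
  U = {i, j}: f^{-1}(U) = {η, θ} ∉ τ_X ✗.
  U = {j, k}: f^{-1}(U) = {η, θ} ∉ τ_X ✗.
  U = {j, l}: f^{-1}(U) = {ζ, η, θ} ∈ τ_X ✓.
  U = {i, j, k}: f^{-1}(U) = {η, θ} ∉ τ_X ✗.
  U = {i, j, l}: f^{-1}(U) = {ζ, η, θ} ∈ τ_X ✓.
  U = {j, k, l}: f^{-1}(U) = {ζ, η, θ} ∈ τ_X ✓.
  U = {i, j, k, l}: f^{-1}(U) = {ζ, η, θ} ∈ τ_X ✓.
Found U = {j} with f^{-1}(U) = {η, θ} not in τ_X. Therefore f is NOT continuous.


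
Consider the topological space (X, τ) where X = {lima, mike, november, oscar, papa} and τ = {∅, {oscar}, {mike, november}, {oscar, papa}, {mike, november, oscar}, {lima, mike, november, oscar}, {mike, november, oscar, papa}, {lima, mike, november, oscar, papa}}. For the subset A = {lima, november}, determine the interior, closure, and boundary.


int(A) = ∅, cl(A) = {lima, mike, november}, ∂A = {lima, mike, november}.

Closed sets in (X, τ) are complements of opens:
  closed(X, τ) = {∅, {lima}, {papa}, {lima, papa}, {lima, mike, november}, {lima, oscar, papa}, {lima, mike, november, papa}, {lima, mike, november, oscar, papa}}.
int(A) = ⋃ {U ∈ τ : U ⊆ A}. Opens contained in A: ∅.
Taking the union of these: int(A) = ∅.
cl(A) = ⋂ {C closed : A ⊆ C}. Closed sets containing A: {lima, mike, november}, {lima, mike, november, papa}, {lima, mike, november, oscar, papa}.
Intersecting these: cl(A) = {lima, mike, november}.
∂A = cl(A) ∖ int(A) = {lima, mike, november} ∖ ∅ = {lima, mike, november}.


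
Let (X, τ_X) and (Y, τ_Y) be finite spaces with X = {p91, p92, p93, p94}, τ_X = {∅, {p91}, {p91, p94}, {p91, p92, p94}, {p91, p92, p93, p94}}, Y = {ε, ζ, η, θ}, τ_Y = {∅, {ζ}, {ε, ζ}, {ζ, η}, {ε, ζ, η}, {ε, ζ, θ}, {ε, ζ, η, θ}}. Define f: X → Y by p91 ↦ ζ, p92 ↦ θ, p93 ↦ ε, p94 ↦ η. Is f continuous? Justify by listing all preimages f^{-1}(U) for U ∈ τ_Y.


f is NOT continuous.

Compute f^{-1}(U) for each U ∈ τ_Y:
  U = ∅: f^{-1}(U) = ∅ ∈ τ_X ✓.
  U = {ζ}: f^{-1}(U) = {p91} ∈ τ_X ✓.
  U = {ε, ζ}: f^{-1}(U) = {p91, p93} ∉ τ_X ✗.
  U = {ζ, η}: f^{-1}(U) = {p91, p94} ∈ τ_X ✓.
  U = {ε, ζ, η}: f^{-1}(U) = {p91, p93, p94} ∉ τ_X ✗.
  U = {ε, ζ, θ}: f^{-1}(U) = {p91, p92, p93} ∉ τ_X ✗.
  U = {ε, ζ, η, θ}: f^{-1}(U) = {p91, p92, p93, p94} ∈ τ_X ✓.
Found U = {ε, ζ} with f^{-1}(U) = {p91, p93} not in τ_X. Therefore f is NOT continuous.


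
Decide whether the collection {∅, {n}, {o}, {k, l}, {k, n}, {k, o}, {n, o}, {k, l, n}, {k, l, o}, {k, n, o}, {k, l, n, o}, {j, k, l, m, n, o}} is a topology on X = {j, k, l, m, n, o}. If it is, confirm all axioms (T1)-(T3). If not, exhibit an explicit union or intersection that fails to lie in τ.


τ is NOT a topology on X.

Axiom (T1): ∅ ∈ τ? Yes; X ∈ τ? Yes.
Axiom (T2/T3): check pairwise unions and intersections of members of τ.
Counterexample for (T3): {k, l} ∩ {k, n} = {k} ∉ τ. Therefore τ is NOT a topology.


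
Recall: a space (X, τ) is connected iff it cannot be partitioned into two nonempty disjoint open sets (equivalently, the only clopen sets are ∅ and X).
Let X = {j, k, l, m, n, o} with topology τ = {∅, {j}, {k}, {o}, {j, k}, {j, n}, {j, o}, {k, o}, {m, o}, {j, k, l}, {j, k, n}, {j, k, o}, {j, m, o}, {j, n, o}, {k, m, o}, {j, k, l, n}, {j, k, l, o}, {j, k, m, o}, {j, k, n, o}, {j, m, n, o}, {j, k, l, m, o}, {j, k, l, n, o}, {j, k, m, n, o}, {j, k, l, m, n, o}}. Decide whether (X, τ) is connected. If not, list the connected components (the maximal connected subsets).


(X, τ) is disconnected; components = [{m, o}, {j, k, l, n}].

Find clopen sets (U ∈ τ with X ∖ U ∈ τ):
  U = ∅, X ∖ U = {j, k, l, m, n, o} — both open, so U is clopen.
  U = {m, o}, X ∖ U = {j, k, l, n} — both open, so U is clopen.
  U = {j, k, l, n}, X ∖ U = {m, o} — both open, so U is clopen.
  U = {j, k, l, m, n, o}, X ∖ U = ∅ — both open, so U is clopen.
Nontrivial clopen(s) exist: e.g. {m, o}. So (X, τ) is disconnected.
Compute connected components by grouping points that agree on all clopens:
  component: {m, o}
  component: {j, k, l, n}


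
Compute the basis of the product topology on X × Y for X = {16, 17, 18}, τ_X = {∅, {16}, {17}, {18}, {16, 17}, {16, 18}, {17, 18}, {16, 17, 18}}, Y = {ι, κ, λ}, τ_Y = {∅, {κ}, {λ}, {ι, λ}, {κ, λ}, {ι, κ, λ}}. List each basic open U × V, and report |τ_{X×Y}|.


Basis B = {∅ × ∅, {16} × {κ}, {16} × {λ}, {17} × {κ}, {17} × {λ}, {18} × {κ}, {18} × {λ}, {16} × {ι, λ}, {16} × {κ, λ}, {16, 17} × {κ}, {16, 18} × {κ}, {16, 17} × {λ}, {16, 18} × {λ}, {17} × {ι, λ}, {17} × {κ, λ}, {17, 18} × {κ}, {17, 18} × {λ}, {18} × {ι, λ}, {18} × {κ, λ}, {16} × {ι, κ, λ}, {16, 17, 18} × {κ}, {16, 17, 18} × {λ}, {17} × {ι, κ, λ}, {18} × {ι, κ, λ}, {16, 17} × {ι, λ}, {16, 18} × {ι, λ}, {16, 17} × {κ, λ}, {16, 18} × {κ, λ}, {17, 18} × {ι, λ}, {17, 18} × {κ, λ}, {16, 17} × {ι, κ, λ}, {16, 18} × {ι, κ, λ}, {16, 17, 18} × {ι, λ}, {16, 17, 18} × {κ, λ}, {17, 18} × {ι, κ, λ}, {16, 17, 18} × {ι, κ, λ}}; |τ_{X×Y}| = 216.

Enumerate products U × V with U ∈ τ_X, V ∈ τ_Y (deduplicated):
  ∅ × ∅ = {} (∅)
  {16} × {κ} = {(16,κ)}
  {16} × {λ} = {(16,λ)}
  {17} × {κ} = {(17,κ)}
  {17} × {λ} = {(17,λ)}
  {18} × {κ} = {(18,κ)}
  {18} × {λ} = {(18,λ)}
  {16} × {ι, λ} = {(16,ι), (16,λ)}
  {16} × {κ, λ} = {(16,κ), (16,λ)}
  {16, 17} × {κ} = {(16,κ), (17,κ)}
  {16, 18} × {κ} = {(16,κ), (18,κ)}
  {16, 17} × {λ} = {(16,λ), (17,λ)}
  {16, 18} × {λ} = {(16,λ), (18,λ)}
  {17} × {ι, λ} = {(17,ι), (17,λ)}
  {17} × {κ, λ} = {(17,κ), (17,λ)}
  {17, 18} × {κ} = {(17,κ), (18,κ)}
  {17, 18} × {λ} = {(17,λ), (18,λ)}
  {18} × {ι, λ} = {(18,ι), (18,λ)}
  {18} × {κ, λ} = {(18,κ), (18,λ)}
  {16} × {ι, κ, λ} = {(16,ι), (16,κ), (16,λ)}
  {16, 17, 18} × {κ} = {(16,κ), (17,κ), (18,κ)}
  {16, 17, 18} × {λ} = {(16,λ), (17,λ), (18,λ)}
  {17} × {ι, κ, λ} = {(17,ι), (17,κ), (17,λ)}
  {18} × {ι, κ, λ} = {(18,ι), (18,κ), (18,λ)}
  {16, 17} × {ι, λ} = {(16,ι), (16,λ), (17,ι), (17,λ)}
  {16, 18} × {ι, λ} = {(16,ι), (16,λ), (18,ι), (18,λ)}
  {16, 17} × {κ, λ} = {(16,κ), (16,λ), (17,κ), (17,λ)}
  {16, 18} × {κ, λ} = {(16,κ), (16,λ), (18,κ), (18,λ)}
  {17, 18} × {ι, λ} = {(17,ι), (17,λ), (18,ι), (18,λ)}
  {17, 18} × {κ, λ} = {(17,κ), (17,λ), (18,κ), (18,λ)}
  {16, 17} × {ι, κ, λ} = {(16,ι), (16,κ), (16,λ), (17,ι), (17,κ), (17,λ)}
  {16, 18} × {ι, κ, λ} = {(16,ι), (16,κ), (16,λ), (18,ι), (18,κ), (18,λ)}
  {16, 17, 18} × {ι, λ} = {(16,ι), (16,λ), (17,ι), (17,λ), (18,ι), (18,λ)}
  {16, 17, 18} × {κ, λ} = {(16,κ), (16,λ), (17,κ), (17,λ), (18,κ), (18,λ)}
  {17, 18} × {ι, κ, λ} = {(17,ι), (17,κ), (17,λ), (18,ι), (18,κ), (18,λ)}
  {16, 17, 18} × {ι, κ, λ} = {(16,ι), (16,κ), (16,λ), (17,ι), (17,κ), (17,λ), (18,ι), (18,κ), (18,λ)}
These 36 distinct sets form the basis B.
Close under arbitrary unions to get τ_{X×Y}; counting gives |τ_{X×Y}| = 216.


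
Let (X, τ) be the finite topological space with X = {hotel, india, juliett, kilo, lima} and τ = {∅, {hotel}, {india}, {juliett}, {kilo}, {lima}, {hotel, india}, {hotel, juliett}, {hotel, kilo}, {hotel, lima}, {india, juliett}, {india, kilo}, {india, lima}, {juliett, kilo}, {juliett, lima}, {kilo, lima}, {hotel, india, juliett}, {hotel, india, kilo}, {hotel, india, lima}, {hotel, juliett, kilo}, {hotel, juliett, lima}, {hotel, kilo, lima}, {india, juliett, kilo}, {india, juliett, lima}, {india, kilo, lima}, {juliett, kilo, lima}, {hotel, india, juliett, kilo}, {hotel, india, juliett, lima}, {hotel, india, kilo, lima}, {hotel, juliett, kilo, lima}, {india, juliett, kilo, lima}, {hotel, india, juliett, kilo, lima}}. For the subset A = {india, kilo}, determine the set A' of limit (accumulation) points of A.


A' = ∅

For each x ∈ X, list the open sets U ∈ τ with x ∈ U, then check whether U ∩ (A ∖ {x}) ≠ ∅ for every such U.
  x = hotel: open {hotel} ∋ x has {hotel} ∩ (A ∖ {hotel}) = ∅, so x is NOT a limit point.
  x = india: open {india} ∋ x has {india} ∩ (A ∖ {india}) = ∅, so x is NOT a limit point.
  x = juliett: open {juliett} ∋ x has {juliett} ∩ (A ∖ {juliett}) = ∅, so x is NOT a limit point.
  x = kilo: open {kilo} ∋ x has {kilo} ∩ (A ∖ {kilo}) = ∅, so x is NOT a limit point.
  x = lima: open {lima} ∋ x has {lima} ∩ (A ∖ {lima}) = ∅, so x is NOT a limit point.
Collecting: A' = ∅.


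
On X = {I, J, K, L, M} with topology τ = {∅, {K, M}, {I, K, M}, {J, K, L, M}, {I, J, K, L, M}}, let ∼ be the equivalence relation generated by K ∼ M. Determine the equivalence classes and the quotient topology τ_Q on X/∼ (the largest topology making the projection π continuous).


X/∼ = {[I], [J], [K=M], [L]}; |τ_Q| = 5.

Equivalence classes: [I], [J], [K=M], [L].
Quotient map π: X → X/∼ sends I ↦ [I], J ↦ [J], K ↦ [K=M], L ↦ [L], M ↦ [K=M].
For each subset V ⊆ X/∼, compute π^{-1}(V) ⊆ X and check whether π^{-1}(V) ∈ τ. V is open in τ_Q iff π^{-1}(V) ∈ τ.
  V = {}: π^{-1}(V) = ∅ ∈ τ ✓.
  V = {[I]}: π^{-1}(V) = {I} ∉ τ ✗.
  V = {[J]}: π^{-1}(V) = {J} ∉ τ ✗.
  V = {[I], [J]}: π^{-1}(V) = {I, J} ∉ τ ✗.
  V = {[K=M]}: π^{-1}(V) = {K, M} ∈ τ ✓.
  V = {[I], [K=M]}: π^{-1}(V) = {I, K, M} ∈ τ ✓.
  V = {[J], [K=M]}: π^{-1}(V) = {J, K, M} ∉ τ ✗.
  V = {[I], [J], [K=M]}: π^{-1}(V) = {I, J, K, M} ∉ τ ✗.
  V = {[L]}: π^{-1}(V) = {L} ∉ τ ✗.
  V = {[I], [L]}: π^{-1}(V) = {I, L} ∉ τ ✗.
  V = {[J], [L]}: π^{-1}(V) = {J, L} ∉ τ ✗.
  V = {[I], [J], [L]}: π^{-1}(V) = {I, J, L} ∉ τ ✗.
  V = {[K=M], [L]}: π^{-1}(V) = {K, L, M} ∉ τ ✗.
  V = {[I], [K=M], [L]}: π^{-1}(V) = {I, K, L, M} ∉ τ ✗.
  V = {[J], [K=M], [L]}: π^{-1}(V) = {J, K, L, M} ∈ τ ✓.
  V = {[I], [J], [K=M], [L]}: π^{-1}(V) = {I, J, K, L, M} ∈ τ ✓.
Open sets in the quotient: τ_Q = {{}, {[K=M]}, {[I], [K=M]}, {[J], [K=M], [L]}, {[I], [J], [K=M], [L]}} (5 elements).


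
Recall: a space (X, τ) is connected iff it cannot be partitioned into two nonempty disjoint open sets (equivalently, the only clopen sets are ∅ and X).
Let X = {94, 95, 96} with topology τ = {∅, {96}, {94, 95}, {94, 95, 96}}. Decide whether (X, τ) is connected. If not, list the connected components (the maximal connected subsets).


(X, τ) is disconnected; components = [{96}, {94, 95}].

Find clopen sets (U ∈ τ with X ∖ U ∈ τ):
  U = ∅, X ∖ U = {94, 95, 96} — both open, so U is clopen.
  U = {96}, X ∖ U = {94, 95} — both open, so U is clopen.
  U = {94, 95}, X ∖ U = {96} — both open, so U is clopen.
  U = {94, 95, 96}, X ∖ U = ∅ — both open, so U is clopen.
Nontrivial clopen(s) exist: e.g. {96}. So (X, τ) is disconnected.
Compute connected components by grouping points that agree on all clopens:
  component: {96}
  component: {94, 95}


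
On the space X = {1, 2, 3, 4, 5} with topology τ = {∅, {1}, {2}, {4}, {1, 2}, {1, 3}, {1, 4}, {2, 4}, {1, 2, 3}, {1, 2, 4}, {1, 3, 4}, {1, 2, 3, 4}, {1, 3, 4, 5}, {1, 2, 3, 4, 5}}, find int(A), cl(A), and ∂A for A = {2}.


int(A) = {2}, cl(A) = {2}, ∂A = ∅.

Closed sets in (X, τ) are complements of opens:
  closed(X, τ) = {∅, {2}, {5}, {2, 5}, {3, 5}, {4, 5}, {1, 3, 5}, {2, 3, 5}, {2, 4, 5}, {3, 4, 5}, {1, 2, 3, 5}, {1, 3, 4, 5}, {2, 3, 4, 5}, {1, 2, 3, 4, 5}}.
int(A) = ⋃ {U ∈ τ : U ⊆ A}. Opens contained in A: ∅, {2}.
Taking the union of these: int(A) = {2}.
cl(A) = ⋂ {C closed : A ⊆ C}. Closed sets containing A: {2}, {2, 5}, {2, 3, 5}, {2, 4, 5}, {1, 2, 3, 5}, {2, 3, 4, 5}, {1, 2, 3, 4, 5}.
Intersecting these: cl(A) = {2}.
∂A = cl(A) ∖ int(A) = {2} ∖ {2} = ∅.


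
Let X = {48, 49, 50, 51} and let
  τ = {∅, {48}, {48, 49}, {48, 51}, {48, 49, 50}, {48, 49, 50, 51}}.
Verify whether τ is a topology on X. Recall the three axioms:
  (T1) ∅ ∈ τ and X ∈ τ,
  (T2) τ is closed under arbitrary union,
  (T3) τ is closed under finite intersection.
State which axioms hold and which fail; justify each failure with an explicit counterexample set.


τ is NOT a topology on X.

Axiom (T1): ∅ ∈ τ? Yes; X ∈ τ? Yes.
Axiom (T2/T3): check pairwise unions and intersections of members of τ.
Counterexample for (T2): {48, 49} ∪ {48, 51} = {48, 49, 51} ∉ τ. Therefore τ is NOT a topology.


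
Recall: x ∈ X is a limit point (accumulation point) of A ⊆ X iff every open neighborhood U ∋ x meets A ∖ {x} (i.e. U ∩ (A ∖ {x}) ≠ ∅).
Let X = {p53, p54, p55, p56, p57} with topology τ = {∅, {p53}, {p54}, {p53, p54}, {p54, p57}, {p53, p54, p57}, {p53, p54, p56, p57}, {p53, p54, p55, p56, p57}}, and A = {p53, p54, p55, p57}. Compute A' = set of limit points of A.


A' = {p55, p56, p57}

For each x ∈ X, list the open sets U ∈ τ with x ∈ U, then check whether U ∩ (A ∖ {x}) ≠ ∅ for every such U.
  x = p53: open {p53} ∋ x has {p53} ∩ (A ∖ {p53}) = ∅, so x is NOT a limit point.
  x = p54: open {p54} ∋ x has {p54} ∩ (A ∖ {p54}) = ∅, so x is NOT a limit point.
  x = p55: opens ∋ x are {p53, p54, p55, p56, p57}; each meets A ∖ {p55}, so x IS a limit point.
  x = p56: opens ∋ x are {p53, p54, p56, p57}, {p53, p54, p55, p56, p57}; each meets A ∖ {p56}, so x IS a limit point.
  x = p57: opens ∋ x are {p54, p57}, {p53, p54, p57}, {p53, p54, p56, p57}, {p53, p54, p55, p56, p57}; each meets A ∖ {p57}, so x IS a limit point.
Collecting: A' = {p55, p56, p57}.


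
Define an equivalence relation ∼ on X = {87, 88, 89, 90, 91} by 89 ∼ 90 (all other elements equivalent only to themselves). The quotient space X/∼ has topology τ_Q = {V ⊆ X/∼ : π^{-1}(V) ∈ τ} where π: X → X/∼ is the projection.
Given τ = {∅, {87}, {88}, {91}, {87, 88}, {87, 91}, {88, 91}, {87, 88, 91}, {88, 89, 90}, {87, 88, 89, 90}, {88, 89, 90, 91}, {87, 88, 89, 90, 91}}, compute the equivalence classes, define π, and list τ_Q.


X/∼ = {[87], [88], [89=90], [91]}; |τ_Q| = 12.

Equivalence classes: [87], [88], [89=90], [91].
Quotient map π: X → X/∼ sends 87 ↦ [87], 88 ↦ [88], 89 ↦ [89=90], 90 ↦ [89=90], 91 ↦ [91].
For each subset V ⊆ X/∼, compute π^{-1}(V) ⊆ X and check whether π^{-1}(V) ∈ τ. V is open in τ_Q iff π^{-1}(V) ∈ τ.
  V = {}: π^{-1}(V) = ∅ ∈ τ ✓.
  V = {[87]}: π^{-1}(V) = {87} ∈ τ ✓.
  V = {[88]}: π^{-1}(V) = {88} ∈ τ ✓.
  V = {[87], [88]}: π^{-1}(V) = {87, 88} ∈ τ ✓.
  V = {[89=90]}: π^{-1}(V) = {89, 90} ∉ τ ✗.
  V = {[87], [89=90]}: π^{-1}(V) = {87, 89, 90} ∉ τ ✗.
  V = {[88], [89=90]}: π^{-1}(V) = {88, 89, 90} ∈ τ ✓.
  V = {[87], [88], [89=90]}: π^{-1}(V) = {87, 88, 89, 90} ∈ τ ✓.
  V = {[91]}: π^{-1}(V) = {91} ∈ τ ✓.
  V = {[87], [91]}: π^{-1}(V) = {87, 91} ∈ τ ✓.
  V = {[88], [91]}: π^{-1}(V) = {88, 91} ∈ τ ✓.
  V = {[87], [88], [91]}: π^{-1}(V) = {87, 88, 91} ∈ τ ✓.
  V = {[89=90], [91]}: π^{-1}(V) = {89, 90, 91} ∉ τ ✗.
  V = {[87], [89=90], [91]}: π^{-1}(V) = {87, 89, 90, 91} ∉ τ ✗.
  V = {[88], [89=90], [91]}: π^{-1}(V) = {88, 89, 90, 91} ∈ τ ✓.
  V = {[87], [88], [89=90], [91]}: π^{-1}(V) = {87, 88, 89, 90, 91} ∈ τ ✓.
Open sets in the quotient: τ_Q = {{}, {[87]}, {[88]}, {[87], [88]}, {[88], [89=90]}, {[87], [88], [89=90]}, {[91]}, {[87], [91]}, {[88], [91]}, {[87], [88], [91]}, {[88], [89=90], [91]}, {[87], [88], [89=90], [91]}} (12 elements).


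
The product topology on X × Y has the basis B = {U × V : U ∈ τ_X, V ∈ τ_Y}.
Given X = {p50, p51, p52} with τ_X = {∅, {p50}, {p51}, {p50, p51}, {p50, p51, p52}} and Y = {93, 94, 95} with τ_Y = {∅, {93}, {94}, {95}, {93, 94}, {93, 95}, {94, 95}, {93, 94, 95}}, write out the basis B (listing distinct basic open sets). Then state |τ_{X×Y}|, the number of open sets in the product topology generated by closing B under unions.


Basis B = {∅ × ∅, {p50} × {93}, {p50} × {94}, {p50} × {95}, {p51} × {93}, {p51} × {94}, {p51} × {95}, {p50} × {93, 94}, {p50} × {93, 95}, {p50, p51} × {93}, {p50} × {94, 95}, {p50, p51} × {94}, {p50, p51} × {95}, {p51} × {93, 94}, {p51} × {93, 95}, {p51} × {94, 95}, {p50} × {93, 94, 95}, {p50, p51, p52} × {93}, {p50, p51, p52} × {94}, {p50, p51, p52} × {95}, {p51} × {93, 94, 95}, {p50, p51} × {93, 94}, {p50, p51} × {93, 95}, {p50, p51} × {94, 95}, {p50, p51} × {93, 94, 95}, {p50, p51, p52} × {93, 94}, {p50, p51, p52} × {93, 95}, {p50, p51, p52} × {94, 95}, {p50, p51, p52} × {93, 94, 95}}; |τ_{X×Y}| = 125.

Enumerate products U × V with U ∈ τ_X, V ∈ τ_Y (deduplicated):
  ∅ × ∅ = {} (∅)
  {p50} × {93} = {(p50,93)}
  {p50} × {94} = {(p50,94)}
  {p50} × {95} = {(p50,95)}
  {p51} × {93} = {(p51,93)}
  {p51} × {94} = {(p51,94)}
  {p51} × {95} = {(p51,95)}
  {p50} × {93, 94} = {(p50,93), (p50,94)}
  {p50} × {93, 95} = {(p50,93), (p50,95)}
  {p50, p51} × {93} = {(p50,93), (p51,93)}
  {p50} × {94, 95} = {(p50,94), (p50,95)}
  {p50, p51} × {94} = {(p50,94), (p51,94)}
  {p50, p51} × {95} = {(p50,95), (p51,95)}
  {p51} × {93, 94} = {(p51,93), (p51,94)}
  {p51} × {93, 95} = {(p51,93), (p51,95)}
  {p51} × {94, 95} = {(p51,94), (p51,95)}
  {p50} × {93, 94, 95} = {(p50,93), (p50,94), (p50,95)}
  {p50, p51, p52} × {93} = {(p50,93), (p51,93), (p52,93)}
  {p50, p51, p52} × {94} = {(p50,94), (p51,94), (p52,94)}
  {p50, p51, p52} × {95} = {(p50,95), (p51,95), (p52,95)}
  {p51} × {93, 94, 95} = {(p51,93), (p51,94), (p51,95)}
  {p50, p51} × {93, 94} = {(p50,93), (p50,94), (p51,93), (p51,94)}
  {p50, p51} × {93, 95} = {(p50,93), (p50,95), (p51,93), (p51,95)}
  {p50, p51} × {94, 95} = {(p50,94), (p50,95), (p51,94), (p51,95)}
  {p50, p51} × {93, 94, 95} = {(p50,93), (p50,94), (p50,95), (p51,93), (p51,94), (p51,95)}
  {p50, p51, p52} × {93, 94} = {(p50,93), (p50,94), (p51,93), (p51,94), (p52,93), (p52,94)}
  {p50, p51, p52} × {93, 95} = {(p50,93), (p50,95), (p51,93), (p51,95), (p52,93), (p52,95)}
  {p50, p51, p52} × {94, 95} = {(p50,94), (p50,95), (p51,94), (p51,95), (p52,94), (p52,95)}
  {p50, p51, p52} × {93, 94, 95} = {(p50,93), (p50,94), (p50,95), (p51,93), (p51,94), (p51,95), (p52,93), (p52,94), (p52,95)}
These 29 distinct sets form the basis B.
Close under arbitrary unions to get τ_{X×Y}; counting gives |τ_{X×Y}| = 125.
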